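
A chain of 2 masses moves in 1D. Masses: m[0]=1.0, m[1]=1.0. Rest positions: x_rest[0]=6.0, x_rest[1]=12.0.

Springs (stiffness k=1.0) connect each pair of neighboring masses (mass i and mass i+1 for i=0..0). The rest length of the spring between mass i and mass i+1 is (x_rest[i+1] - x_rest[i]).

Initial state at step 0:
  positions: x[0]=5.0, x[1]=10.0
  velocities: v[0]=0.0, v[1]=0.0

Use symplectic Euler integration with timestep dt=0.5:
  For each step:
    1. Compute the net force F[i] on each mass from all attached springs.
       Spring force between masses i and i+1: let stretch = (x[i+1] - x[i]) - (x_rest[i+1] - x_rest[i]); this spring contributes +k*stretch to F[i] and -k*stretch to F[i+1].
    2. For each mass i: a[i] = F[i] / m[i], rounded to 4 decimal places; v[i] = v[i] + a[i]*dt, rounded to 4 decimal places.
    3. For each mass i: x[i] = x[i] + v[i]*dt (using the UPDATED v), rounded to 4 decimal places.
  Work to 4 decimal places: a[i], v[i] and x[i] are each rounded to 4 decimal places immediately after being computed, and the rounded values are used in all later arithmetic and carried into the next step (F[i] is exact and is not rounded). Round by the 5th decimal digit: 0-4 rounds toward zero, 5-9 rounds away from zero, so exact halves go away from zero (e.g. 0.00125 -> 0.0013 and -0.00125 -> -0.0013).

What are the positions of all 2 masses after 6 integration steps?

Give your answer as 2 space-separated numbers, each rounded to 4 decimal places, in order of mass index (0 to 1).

Answer: 4.4923 10.5078

Derivation:
Step 0: x=[5.0000 10.0000] v=[0.0000 0.0000]
Step 1: x=[4.7500 10.2500] v=[-0.5000 0.5000]
Step 2: x=[4.3750 10.6250] v=[-0.7500 0.7500]
Step 3: x=[4.0625 10.9375] v=[-0.6250 0.6250]
Step 4: x=[3.9688 11.0313] v=[-0.1875 0.1875]
Step 5: x=[4.1407 10.8594] v=[0.3438 -0.3438]
Step 6: x=[4.4923 10.5078] v=[0.7032 -0.7032]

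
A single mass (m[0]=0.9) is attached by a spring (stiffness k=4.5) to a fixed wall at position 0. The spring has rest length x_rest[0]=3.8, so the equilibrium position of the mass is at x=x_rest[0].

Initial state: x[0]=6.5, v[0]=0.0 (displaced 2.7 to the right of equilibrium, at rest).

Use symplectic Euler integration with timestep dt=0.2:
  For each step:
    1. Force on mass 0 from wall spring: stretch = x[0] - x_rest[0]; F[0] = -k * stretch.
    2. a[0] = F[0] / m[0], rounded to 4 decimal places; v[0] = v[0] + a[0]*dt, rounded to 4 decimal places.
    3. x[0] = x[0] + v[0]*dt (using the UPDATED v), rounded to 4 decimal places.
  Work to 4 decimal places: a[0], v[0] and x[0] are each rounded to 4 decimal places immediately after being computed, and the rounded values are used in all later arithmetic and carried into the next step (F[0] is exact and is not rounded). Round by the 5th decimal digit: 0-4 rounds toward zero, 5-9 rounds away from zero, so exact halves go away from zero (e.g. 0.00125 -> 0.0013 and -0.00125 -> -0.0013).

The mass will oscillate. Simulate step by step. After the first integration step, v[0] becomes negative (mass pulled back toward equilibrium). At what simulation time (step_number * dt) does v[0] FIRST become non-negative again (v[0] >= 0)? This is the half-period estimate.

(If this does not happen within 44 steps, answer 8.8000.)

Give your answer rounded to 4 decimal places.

Step 0: x=[6.5000] v=[0.0000]
Step 1: x=[5.9600] v=[-2.7000]
Step 2: x=[4.9880] v=[-4.8600]
Step 3: x=[3.7784] v=[-6.0480]
Step 4: x=[2.5731] v=[-6.0264]
Step 5: x=[1.6132] v=[-4.7995]
Step 6: x=[1.0907] v=[-2.6127]
Step 7: x=[1.1100] v=[0.0966]
First v>=0 after going negative at step 7, time=1.4000

Answer: 1.4000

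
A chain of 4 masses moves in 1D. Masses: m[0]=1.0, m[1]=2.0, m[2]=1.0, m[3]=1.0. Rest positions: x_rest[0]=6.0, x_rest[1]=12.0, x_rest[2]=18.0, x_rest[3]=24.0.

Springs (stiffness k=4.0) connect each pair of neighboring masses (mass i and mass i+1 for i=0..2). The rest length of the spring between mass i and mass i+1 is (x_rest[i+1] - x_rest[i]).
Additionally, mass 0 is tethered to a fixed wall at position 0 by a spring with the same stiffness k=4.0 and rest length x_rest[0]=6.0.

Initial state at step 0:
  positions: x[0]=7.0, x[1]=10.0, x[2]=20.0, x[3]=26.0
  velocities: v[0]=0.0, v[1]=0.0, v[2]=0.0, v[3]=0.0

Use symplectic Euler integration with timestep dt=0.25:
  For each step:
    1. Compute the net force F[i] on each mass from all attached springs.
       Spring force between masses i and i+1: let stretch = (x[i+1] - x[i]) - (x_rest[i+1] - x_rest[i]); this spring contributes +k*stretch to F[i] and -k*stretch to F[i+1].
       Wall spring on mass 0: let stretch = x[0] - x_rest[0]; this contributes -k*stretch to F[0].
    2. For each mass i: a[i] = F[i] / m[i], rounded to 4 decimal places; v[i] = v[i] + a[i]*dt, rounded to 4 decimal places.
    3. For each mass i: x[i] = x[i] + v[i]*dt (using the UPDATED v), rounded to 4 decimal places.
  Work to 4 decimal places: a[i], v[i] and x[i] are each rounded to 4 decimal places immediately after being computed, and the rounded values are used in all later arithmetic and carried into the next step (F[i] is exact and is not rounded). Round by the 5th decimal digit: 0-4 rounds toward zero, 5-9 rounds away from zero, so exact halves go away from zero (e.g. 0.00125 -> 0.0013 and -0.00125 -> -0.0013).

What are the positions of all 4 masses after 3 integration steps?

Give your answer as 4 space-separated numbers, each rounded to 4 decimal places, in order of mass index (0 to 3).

Answer: 4.1172 13.2032 17.0547 24.9922

Derivation:
Step 0: x=[7.0000 10.0000 20.0000 26.0000] v=[0.0000 0.0000 0.0000 0.0000]
Step 1: x=[6.0000 10.8750 19.0000 26.0000] v=[-4.0000 3.5000 -4.0000 0.0000]
Step 2: x=[4.7188 12.1563 17.7188 25.7500] v=[-5.1250 5.1250 -5.1250 -1.0000]
Step 3: x=[4.1172 13.2032 17.0547 24.9922] v=[-2.4063 4.1875 -2.6563 -3.0312]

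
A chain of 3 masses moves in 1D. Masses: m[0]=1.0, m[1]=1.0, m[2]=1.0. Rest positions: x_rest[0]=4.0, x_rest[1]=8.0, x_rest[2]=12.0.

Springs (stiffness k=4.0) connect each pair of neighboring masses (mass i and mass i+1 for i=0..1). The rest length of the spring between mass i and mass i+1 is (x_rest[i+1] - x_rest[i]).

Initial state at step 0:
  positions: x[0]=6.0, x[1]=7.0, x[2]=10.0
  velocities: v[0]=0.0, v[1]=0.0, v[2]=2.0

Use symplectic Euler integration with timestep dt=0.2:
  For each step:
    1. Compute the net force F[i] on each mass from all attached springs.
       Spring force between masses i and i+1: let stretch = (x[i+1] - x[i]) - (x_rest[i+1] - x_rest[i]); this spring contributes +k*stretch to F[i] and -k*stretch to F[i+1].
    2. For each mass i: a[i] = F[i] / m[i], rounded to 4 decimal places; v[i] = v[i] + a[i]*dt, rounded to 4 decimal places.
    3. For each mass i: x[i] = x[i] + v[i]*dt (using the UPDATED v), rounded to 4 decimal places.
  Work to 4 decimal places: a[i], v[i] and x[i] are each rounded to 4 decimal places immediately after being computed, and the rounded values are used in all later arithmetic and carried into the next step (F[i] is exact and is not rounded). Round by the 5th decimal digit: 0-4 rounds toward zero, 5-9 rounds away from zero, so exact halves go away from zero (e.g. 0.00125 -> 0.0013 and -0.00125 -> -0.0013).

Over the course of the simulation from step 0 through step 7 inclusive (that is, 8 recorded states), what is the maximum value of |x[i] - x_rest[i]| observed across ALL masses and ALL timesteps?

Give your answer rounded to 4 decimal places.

Step 0: x=[6.0000 7.0000 10.0000] v=[0.0000 0.0000 2.0000]
Step 1: x=[5.5200 7.3200 10.5600] v=[-2.4000 1.6000 2.8000]
Step 2: x=[4.6880 7.8704 11.2416] v=[-4.1600 2.7520 3.4080]
Step 3: x=[3.7252 8.4510 12.0238] v=[-4.8141 2.9030 3.9110]
Step 4: x=[2.8785 8.8471 12.8744] v=[-4.2335 1.9806 4.2528]
Step 5: x=[2.3468 8.9326 13.7206] v=[-2.6586 0.4276 4.2310]
Step 6: x=[2.2288 8.7305 14.4407] v=[-0.5900 -1.0106 3.6006]
Step 7: x=[2.5111 8.4017 14.8872] v=[1.4114 -1.6438 2.2324]
Max displacement = 2.8872

Answer: 2.8872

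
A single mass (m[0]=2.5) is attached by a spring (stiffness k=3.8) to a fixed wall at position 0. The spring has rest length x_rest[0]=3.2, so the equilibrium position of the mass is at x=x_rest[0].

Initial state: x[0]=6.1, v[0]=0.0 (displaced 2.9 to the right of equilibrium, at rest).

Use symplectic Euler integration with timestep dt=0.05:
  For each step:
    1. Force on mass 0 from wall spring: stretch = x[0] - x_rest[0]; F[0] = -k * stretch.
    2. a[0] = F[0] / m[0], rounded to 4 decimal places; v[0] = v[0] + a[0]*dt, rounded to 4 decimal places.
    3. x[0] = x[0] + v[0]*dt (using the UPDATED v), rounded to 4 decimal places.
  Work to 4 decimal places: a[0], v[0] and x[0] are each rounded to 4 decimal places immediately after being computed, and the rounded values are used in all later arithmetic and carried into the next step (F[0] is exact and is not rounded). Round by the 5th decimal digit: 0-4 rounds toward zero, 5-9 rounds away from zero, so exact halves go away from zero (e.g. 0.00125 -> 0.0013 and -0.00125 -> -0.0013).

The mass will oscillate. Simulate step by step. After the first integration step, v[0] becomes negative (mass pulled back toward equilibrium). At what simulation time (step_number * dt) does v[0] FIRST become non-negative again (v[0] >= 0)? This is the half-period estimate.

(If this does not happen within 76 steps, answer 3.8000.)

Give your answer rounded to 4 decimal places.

Answer: 2.5500

Derivation:
Step 0: x=[6.1000] v=[0.0000]
Step 1: x=[6.0890] v=[-0.2204]
Step 2: x=[6.0670] v=[-0.4400]
Step 3: x=[6.0341] v=[-0.6579]
Step 4: x=[5.9904] v=[-0.8733]
Step 5: x=[5.9361] v=[-1.0854]
Step 6: x=[5.8714] v=[-1.2933]
Step 7: x=[5.7966] v=[-1.4963]
Step 8: x=[5.7119] v=[-1.6936]
Step 9: x=[5.6177] v=[-1.8845]
Step 10: x=[5.5143] v=[-2.0682]
Step 11: x=[5.4021] v=[-2.2441]
Step 12: x=[5.2815] v=[-2.4115]
Step 13: x=[5.1530] v=[-2.5697]
Step 14: x=[5.0171] v=[-2.7181]
Step 15: x=[4.8743] v=[-2.8562]
Step 16: x=[4.7251] v=[-2.9834]
Step 17: x=[4.5701] v=[-3.0993]
Step 18: x=[4.4099] v=[-3.2034]
Step 19: x=[4.2451] v=[-3.2954]
Step 20: x=[4.0764] v=[-3.3748]
Step 21: x=[3.9043] v=[-3.4414]
Step 22: x=[3.7296] v=[-3.4949]
Step 23: x=[3.5528] v=[-3.5352]
Step 24: x=[3.3747] v=[-3.5620]
Step 25: x=[3.1959] v=[-3.5753]
Step 26: x=[3.0172] v=[-3.5750]
Step 27: x=[2.8391] v=[-3.5611]
Step 28: x=[2.6624] v=[-3.5337]
Step 29: x=[2.4878] v=[-3.4928]
Step 30: x=[2.3159] v=[-3.4387]
Step 31: x=[2.1473] v=[-3.3715]
Step 32: x=[1.9827] v=[-3.2915]
Step 33: x=[1.8228] v=[-3.1990]
Step 34: x=[1.6681] v=[-3.0943]
Step 35: x=[1.5192] v=[-2.9779]
Step 36: x=[1.3767] v=[-2.8502]
Step 37: x=[1.2411] v=[-2.7116]
Step 38: x=[1.1130] v=[-2.5627]
Step 39: x=[0.9928] v=[-2.4041]
Step 40: x=[0.8810] v=[-2.2364]
Step 41: x=[0.7780] v=[-2.0602]
Step 42: x=[0.6842] v=[-1.8761]
Step 43: x=[0.6000] v=[-1.6849]
Step 44: x=[0.5256] v=[-1.4873]
Step 45: x=[0.4614] v=[-1.2840]
Step 46: x=[0.4076] v=[-1.0759]
Step 47: x=[0.3644] v=[-0.8637]
Step 48: x=[0.3320] v=[-0.6482]
Step 49: x=[0.3105] v=[-0.4302]
Step 50: x=[0.3000] v=[-0.2106]
Step 51: x=[0.3005] v=[0.0098]
First v>=0 after going negative at step 51, time=2.5500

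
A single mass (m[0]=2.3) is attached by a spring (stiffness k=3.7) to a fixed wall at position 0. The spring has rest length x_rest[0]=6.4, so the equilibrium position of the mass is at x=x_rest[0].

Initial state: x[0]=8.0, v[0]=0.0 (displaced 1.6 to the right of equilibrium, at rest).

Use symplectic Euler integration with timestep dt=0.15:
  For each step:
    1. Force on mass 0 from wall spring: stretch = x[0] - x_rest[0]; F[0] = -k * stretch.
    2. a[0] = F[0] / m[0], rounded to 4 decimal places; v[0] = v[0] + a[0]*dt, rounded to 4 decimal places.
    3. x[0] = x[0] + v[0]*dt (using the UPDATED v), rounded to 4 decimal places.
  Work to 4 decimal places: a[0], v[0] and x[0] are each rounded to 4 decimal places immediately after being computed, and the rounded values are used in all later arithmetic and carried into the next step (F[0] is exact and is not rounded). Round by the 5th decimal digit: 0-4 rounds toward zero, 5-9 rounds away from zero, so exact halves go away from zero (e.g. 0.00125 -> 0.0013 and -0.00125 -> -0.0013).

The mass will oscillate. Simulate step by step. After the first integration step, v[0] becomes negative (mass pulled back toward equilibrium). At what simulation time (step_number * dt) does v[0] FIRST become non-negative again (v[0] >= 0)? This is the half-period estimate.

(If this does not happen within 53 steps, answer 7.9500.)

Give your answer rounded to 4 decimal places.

Answer: 2.5500

Derivation:
Step 0: x=[8.0000] v=[0.0000]
Step 1: x=[7.9421] v=[-0.3861]
Step 2: x=[7.8284] v=[-0.7582]
Step 3: x=[7.6630] v=[-1.1029]
Step 4: x=[7.4518] v=[-1.4077]
Step 5: x=[7.2026] v=[-1.6615]
Step 6: x=[6.9243] v=[-1.8552]
Step 7: x=[6.6270] v=[-1.9817]
Step 8: x=[6.3215] v=[-2.0365]
Step 9: x=[6.0189] v=[-2.0176]
Step 10: x=[5.7301] v=[-1.9256]
Step 11: x=[5.4655] v=[-1.7639]
Step 12: x=[5.2347] v=[-1.5384]
Step 13: x=[5.0461] v=[-1.2572]
Step 14: x=[4.9065] v=[-0.9305]
Step 15: x=[4.8210] v=[-0.5701]
Step 16: x=[4.7926] v=[-0.1891]
Step 17: x=[4.8224] v=[0.1988]
First v>=0 after going negative at step 17, time=2.5500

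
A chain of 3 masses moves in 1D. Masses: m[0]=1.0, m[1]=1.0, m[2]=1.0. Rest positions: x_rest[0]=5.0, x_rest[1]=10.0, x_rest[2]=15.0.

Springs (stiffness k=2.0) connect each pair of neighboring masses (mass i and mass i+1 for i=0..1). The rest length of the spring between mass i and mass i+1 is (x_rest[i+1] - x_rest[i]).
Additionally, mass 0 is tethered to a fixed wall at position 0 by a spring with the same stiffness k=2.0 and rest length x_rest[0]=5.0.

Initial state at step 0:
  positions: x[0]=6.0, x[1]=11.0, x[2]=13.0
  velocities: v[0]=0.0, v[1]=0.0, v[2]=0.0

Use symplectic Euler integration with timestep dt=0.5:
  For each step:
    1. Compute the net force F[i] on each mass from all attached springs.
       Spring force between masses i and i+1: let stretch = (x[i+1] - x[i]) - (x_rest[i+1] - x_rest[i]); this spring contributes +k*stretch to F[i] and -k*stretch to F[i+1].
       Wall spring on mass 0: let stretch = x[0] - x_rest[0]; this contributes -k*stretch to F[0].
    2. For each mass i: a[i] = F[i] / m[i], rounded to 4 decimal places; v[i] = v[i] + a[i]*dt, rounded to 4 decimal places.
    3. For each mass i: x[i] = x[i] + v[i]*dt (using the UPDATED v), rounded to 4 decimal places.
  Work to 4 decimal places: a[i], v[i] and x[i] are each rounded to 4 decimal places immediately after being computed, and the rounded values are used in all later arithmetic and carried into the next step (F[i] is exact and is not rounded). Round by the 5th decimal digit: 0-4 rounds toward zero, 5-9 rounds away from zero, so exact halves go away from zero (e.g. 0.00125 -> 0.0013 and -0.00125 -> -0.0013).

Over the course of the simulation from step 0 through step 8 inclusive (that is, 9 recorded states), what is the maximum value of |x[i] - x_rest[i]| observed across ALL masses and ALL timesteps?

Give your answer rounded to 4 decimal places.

Step 0: x=[6.0000 11.0000 13.0000] v=[0.0000 0.0000 0.0000]
Step 1: x=[5.5000 9.5000 14.5000] v=[-1.0000 -3.0000 3.0000]
Step 2: x=[4.2500 8.5000 16.0000] v=[-2.5000 -2.0000 3.0000]
Step 3: x=[3.0000 9.1250 16.2500] v=[-2.5000 1.2500 0.5000]
Step 4: x=[3.3125 10.2500 15.4375] v=[0.6250 2.2500 -1.6250]
Step 5: x=[5.4375 10.5000 14.5313] v=[4.2500 0.5000 -1.8125]
Step 6: x=[7.3750 10.2344 14.1094] v=[3.8750 -0.5312 -0.8438]
Step 7: x=[7.0547 10.4766 14.2500] v=[-0.6406 0.4844 0.2812]
Step 8: x=[4.9180 10.8946 15.0039] v=[-4.2734 0.8359 1.5078]
Max displacement = 2.3750

Answer: 2.3750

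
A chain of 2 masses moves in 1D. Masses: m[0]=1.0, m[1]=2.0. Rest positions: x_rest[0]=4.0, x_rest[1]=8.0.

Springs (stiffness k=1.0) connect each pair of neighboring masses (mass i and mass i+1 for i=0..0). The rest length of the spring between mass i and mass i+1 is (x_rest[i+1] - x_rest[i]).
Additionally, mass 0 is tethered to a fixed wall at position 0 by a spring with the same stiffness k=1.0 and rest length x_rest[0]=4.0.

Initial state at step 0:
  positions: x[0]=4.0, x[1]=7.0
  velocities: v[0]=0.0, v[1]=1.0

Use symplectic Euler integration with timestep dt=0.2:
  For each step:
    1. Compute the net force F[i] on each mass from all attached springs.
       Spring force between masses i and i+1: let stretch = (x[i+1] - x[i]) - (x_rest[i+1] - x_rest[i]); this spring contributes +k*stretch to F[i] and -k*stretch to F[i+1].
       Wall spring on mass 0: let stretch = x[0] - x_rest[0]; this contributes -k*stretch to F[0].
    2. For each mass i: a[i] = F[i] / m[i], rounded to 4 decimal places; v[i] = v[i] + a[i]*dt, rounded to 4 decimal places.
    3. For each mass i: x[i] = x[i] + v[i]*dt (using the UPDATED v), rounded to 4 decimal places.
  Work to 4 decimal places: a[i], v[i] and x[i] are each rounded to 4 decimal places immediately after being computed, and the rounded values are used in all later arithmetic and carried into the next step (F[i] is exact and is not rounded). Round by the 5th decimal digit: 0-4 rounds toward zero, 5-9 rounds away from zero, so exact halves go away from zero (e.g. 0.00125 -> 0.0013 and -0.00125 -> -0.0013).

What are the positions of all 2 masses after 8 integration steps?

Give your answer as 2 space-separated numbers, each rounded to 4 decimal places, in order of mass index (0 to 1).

Step 0: x=[4.0000 7.0000] v=[0.0000 1.0000]
Step 1: x=[3.9600 7.2200] v=[-0.2000 1.1000]
Step 2: x=[3.8920 7.4548] v=[-0.3400 1.1740]
Step 3: x=[3.8108 7.6983] v=[-0.4058 1.2177]
Step 4: x=[3.7327 7.9441] v=[-0.3905 1.2290]
Step 5: x=[3.6737 8.1857] v=[-0.2948 1.2079]
Step 6: x=[3.6483 8.4170] v=[-0.1271 1.1567]
Step 7: x=[3.6677 8.6330] v=[0.0970 1.0798]
Step 8: x=[3.7390 8.8297] v=[0.3565 0.9833]

Answer: 3.7390 8.8297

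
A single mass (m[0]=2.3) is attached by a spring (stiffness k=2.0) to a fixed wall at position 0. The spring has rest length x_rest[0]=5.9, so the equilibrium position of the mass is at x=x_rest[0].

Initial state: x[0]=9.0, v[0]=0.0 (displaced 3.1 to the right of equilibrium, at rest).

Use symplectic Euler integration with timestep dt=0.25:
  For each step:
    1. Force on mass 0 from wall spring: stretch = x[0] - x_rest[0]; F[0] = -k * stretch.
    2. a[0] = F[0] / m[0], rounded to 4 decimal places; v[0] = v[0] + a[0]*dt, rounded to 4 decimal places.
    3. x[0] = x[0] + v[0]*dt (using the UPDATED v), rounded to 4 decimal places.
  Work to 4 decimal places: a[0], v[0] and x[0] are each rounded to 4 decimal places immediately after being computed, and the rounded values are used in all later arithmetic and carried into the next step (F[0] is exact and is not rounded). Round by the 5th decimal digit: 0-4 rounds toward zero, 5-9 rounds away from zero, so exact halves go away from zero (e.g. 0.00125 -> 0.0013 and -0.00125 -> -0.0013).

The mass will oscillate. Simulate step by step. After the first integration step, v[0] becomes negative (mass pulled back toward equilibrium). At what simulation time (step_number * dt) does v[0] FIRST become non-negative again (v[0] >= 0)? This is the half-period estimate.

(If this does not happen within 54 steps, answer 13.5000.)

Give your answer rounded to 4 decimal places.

Answer: 3.5000

Derivation:
Step 0: x=[9.0000] v=[0.0000]
Step 1: x=[8.8315] v=[-0.6739]
Step 2: x=[8.5037] v=[-1.3112]
Step 3: x=[8.0344] v=[-1.8772]
Step 4: x=[7.4491] v=[-2.3412]
Step 5: x=[6.7796] v=[-2.6780]
Step 6: x=[6.0623] v=[-2.8692]
Step 7: x=[5.3362] v=[-2.9045]
Step 8: x=[4.6407] v=[-2.7819]
Step 9: x=[4.0137] v=[-2.5082]
Step 10: x=[3.4892] v=[-2.0981]
Step 11: x=[3.0957] v=[-1.5740]
Step 12: x=[2.8546] v=[-0.9644]
Step 13: x=[2.7790] v=[-0.3024]
Step 14: x=[2.8730] v=[0.3761]
First v>=0 after going negative at step 14, time=3.5000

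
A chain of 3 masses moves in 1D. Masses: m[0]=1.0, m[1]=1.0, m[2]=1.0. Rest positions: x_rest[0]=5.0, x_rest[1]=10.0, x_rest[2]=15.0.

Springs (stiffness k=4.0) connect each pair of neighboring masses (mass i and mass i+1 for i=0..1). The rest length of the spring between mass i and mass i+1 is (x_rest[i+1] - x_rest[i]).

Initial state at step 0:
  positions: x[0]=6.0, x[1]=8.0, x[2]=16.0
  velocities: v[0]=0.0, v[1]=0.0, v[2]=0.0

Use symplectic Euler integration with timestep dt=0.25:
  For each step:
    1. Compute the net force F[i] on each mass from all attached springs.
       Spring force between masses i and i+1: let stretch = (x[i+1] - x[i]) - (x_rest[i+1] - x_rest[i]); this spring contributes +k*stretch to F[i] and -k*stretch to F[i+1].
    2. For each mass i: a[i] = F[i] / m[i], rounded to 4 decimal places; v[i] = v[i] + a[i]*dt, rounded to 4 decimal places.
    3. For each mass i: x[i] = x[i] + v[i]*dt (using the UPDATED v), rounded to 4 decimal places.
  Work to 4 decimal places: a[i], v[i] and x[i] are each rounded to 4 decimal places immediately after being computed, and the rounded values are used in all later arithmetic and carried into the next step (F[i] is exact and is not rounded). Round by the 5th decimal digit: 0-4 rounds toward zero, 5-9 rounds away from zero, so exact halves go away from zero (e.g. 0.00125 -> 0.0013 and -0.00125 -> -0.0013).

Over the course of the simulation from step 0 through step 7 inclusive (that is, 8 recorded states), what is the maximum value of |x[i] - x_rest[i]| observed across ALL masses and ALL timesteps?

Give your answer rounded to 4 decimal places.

Answer: 2.2188

Derivation:
Step 0: x=[6.0000 8.0000 16.0000] v=[0.0000 0.0000 0.0000]
Step 1: x=[5.2500 9.5000 15.2500] v=[-3.0000 6.0000 -3.0000]
Step 2: x=[4.3125 11.3750 14.3125] v=[-3.7500 7.5000 -3.7500]
Step 3: x=[3.8906 12.2188 13.8906] v=[-1.6875 3.3750 -1.6875]
Step 4: x=[4.3008 11.3985 14.3008] v=[1.6407 -3.2814 1.6407]
Step 5: x=[5.2354 9.5293 15.2354] v=[3.7384 -7.4768 3.7384]
Step 6: x=[5.9935 8.0132 15.9935] v=[3.0323 -6.0646 3.0323]
Step 7: x=[6.0065 7.9872 16.0065] v=[0.0520 -0.1040 0.0520]
Max displacement = 2.2188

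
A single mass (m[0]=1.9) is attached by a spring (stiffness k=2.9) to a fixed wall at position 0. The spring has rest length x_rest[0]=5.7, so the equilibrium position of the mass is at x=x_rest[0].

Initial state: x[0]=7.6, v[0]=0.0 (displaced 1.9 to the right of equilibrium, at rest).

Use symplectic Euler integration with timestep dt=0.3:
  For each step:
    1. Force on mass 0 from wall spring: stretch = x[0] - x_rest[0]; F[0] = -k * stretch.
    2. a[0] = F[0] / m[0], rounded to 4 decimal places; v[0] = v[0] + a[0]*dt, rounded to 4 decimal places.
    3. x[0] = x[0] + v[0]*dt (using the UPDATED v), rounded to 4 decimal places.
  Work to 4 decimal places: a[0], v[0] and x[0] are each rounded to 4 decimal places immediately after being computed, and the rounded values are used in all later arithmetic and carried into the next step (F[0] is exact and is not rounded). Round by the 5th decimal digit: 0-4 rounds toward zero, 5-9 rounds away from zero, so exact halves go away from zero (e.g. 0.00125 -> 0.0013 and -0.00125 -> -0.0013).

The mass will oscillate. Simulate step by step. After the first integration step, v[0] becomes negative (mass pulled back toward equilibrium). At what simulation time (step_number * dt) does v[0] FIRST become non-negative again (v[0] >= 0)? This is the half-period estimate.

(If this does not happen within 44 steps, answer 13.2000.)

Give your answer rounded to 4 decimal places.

Step 0: x=[7.6000] v=[0.0000]
Step 1: x=[7.3390] v=[-0.8700]
Step 2: x=[6.8529] v=[-1.6205]
Step 3: x=[6.2084] v=[-2.1484]
Step 4: x=[5.4940] v=[-2.3812]
Step 5: x=[4.8079] v=[-2.2869]
Step 6: x=[4.2444] v=[-1.8784]
Step 7: x=[3.8808] v=[-1.2119]
Step 8: x=[3.7671] v=[-0.3789]
Step 9: x=[3.9190] v=[0.5062]
First v>=0 after going negative at step 9, time=2.7000

Answer: 2.7000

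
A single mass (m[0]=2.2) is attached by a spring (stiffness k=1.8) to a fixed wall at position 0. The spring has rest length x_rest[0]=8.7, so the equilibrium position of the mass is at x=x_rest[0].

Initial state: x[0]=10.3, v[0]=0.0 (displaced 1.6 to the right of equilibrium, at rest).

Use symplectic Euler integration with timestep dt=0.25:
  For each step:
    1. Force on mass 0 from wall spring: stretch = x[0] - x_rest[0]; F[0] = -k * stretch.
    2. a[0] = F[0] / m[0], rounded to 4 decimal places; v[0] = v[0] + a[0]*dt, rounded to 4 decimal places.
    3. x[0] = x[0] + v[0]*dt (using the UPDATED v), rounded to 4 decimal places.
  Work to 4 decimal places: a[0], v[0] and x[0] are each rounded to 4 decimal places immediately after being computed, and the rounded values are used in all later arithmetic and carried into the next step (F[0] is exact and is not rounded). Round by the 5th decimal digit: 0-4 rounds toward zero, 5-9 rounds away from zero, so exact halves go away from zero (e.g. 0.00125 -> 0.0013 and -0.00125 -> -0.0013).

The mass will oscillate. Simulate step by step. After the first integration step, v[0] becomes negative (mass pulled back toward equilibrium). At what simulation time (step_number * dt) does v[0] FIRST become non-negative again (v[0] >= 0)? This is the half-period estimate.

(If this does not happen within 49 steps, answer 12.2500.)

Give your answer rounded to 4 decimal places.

Answer: 3.5000

Derivation:
Step 0: x=[10.3000] v=[0.0000]
Step 1: x=[10.2182] v=[-0.3273]
Step 2: x=[10.0587] v=[-0.6379]
Step 3: x=[9.8298] v=[-0.9158]
Step 4: x=[9.5431] v=[-1.1469]
Step 5: x=[9.2133] v=[-1.3194]
Step 6: x=[8.8572] v=[-1.4244]
Step 7: x=[8.4931] v=[-1.4566]
Step 8: x=[8.1395] v=[-1.4143]
Step 9: x=[7.8146] v=[-1.2997]
Step 10: x=[7.5350] v=[-1.1186]
Step 11: x=[7.3149] v=[-0.8803]
Step 12: x=[7.1657] v=[-0.5970]
Step 13: x=[7.0949] v=[-0.2832]
Step 14: x=[7.1062] v=[0.0451]
First v>=0 after going negative at step 14, time=3.5000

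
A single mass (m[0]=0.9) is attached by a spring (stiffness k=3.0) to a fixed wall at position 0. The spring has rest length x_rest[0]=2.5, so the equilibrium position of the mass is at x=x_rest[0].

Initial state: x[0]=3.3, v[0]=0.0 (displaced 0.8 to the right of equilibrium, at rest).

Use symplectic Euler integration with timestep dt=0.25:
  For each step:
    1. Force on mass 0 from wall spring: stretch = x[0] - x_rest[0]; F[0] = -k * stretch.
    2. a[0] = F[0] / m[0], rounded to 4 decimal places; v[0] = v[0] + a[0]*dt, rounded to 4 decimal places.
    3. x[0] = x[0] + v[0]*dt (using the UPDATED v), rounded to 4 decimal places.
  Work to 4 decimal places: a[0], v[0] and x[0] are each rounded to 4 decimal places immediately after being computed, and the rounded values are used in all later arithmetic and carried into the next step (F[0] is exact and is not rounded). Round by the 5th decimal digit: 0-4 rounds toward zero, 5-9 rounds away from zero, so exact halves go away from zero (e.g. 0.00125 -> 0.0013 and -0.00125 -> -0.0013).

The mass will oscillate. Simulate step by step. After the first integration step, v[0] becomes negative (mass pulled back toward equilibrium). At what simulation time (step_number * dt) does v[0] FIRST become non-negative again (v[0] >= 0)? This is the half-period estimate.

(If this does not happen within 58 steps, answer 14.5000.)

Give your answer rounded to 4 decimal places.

Step 0: x=[3.3000] v=[0.0000]
Step 1: x=[3.1333] v=[-0.6667]
Step 2: x=[2.8347] v=[-1.1945]
Step 3: x=[2.4664] v=[-1.4734]
Step 4: x=[2.1051] v=[-1.4454]
Step 5: x=[1.8260] v=[-1.1163]
Step 6: x=[1.6874] v=[-0.5546]
Step 7: x=[1.7181] v=[0.1226]
First v>=0 after going negative at step 7, time=1.7500

Answer: 1.7500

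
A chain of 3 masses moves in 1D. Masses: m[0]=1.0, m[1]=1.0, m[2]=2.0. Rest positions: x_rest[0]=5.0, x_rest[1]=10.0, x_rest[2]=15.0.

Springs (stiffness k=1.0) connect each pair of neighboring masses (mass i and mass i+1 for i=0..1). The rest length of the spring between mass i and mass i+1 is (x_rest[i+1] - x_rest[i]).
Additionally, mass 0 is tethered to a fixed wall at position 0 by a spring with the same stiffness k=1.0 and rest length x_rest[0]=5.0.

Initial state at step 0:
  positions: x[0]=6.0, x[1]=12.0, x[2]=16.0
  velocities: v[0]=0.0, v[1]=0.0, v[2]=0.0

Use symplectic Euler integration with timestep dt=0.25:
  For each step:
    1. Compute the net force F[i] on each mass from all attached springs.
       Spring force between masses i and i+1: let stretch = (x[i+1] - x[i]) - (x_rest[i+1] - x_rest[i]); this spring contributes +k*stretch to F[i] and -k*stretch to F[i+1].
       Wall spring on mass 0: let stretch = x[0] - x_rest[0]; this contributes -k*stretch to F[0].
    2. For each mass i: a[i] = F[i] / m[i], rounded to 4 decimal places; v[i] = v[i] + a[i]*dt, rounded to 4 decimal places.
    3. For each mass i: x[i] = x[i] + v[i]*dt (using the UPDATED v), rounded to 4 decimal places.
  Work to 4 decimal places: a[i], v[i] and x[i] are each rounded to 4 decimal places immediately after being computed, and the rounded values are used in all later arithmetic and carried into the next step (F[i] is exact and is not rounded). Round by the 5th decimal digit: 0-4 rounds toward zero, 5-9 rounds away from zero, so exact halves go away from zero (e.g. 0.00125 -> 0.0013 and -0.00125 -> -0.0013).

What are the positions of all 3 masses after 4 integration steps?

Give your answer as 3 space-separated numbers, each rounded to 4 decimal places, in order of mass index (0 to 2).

Step 0: x=[6.0000 12.0000 16.0000] v=[0.0000 0.0000 0.0000]
Step 1: x=[6.0000 11.8750 16.0313] v=[0.0000 -0.5000 0.1250]
Step 2: x=[5.9922 11.6426 16.0889] v=[-0.0313 -0.9297 0.2305]
Step 3: x=[5.9630 11.3349 16.1638] v=[-0.1168 -1.2307 0.2997]
Step 4: x=[5.8969 10.9933 16.2441] v=[-0.2646 -1.3665 0.3211]

Answer: 5.8969 10.9933 16.2441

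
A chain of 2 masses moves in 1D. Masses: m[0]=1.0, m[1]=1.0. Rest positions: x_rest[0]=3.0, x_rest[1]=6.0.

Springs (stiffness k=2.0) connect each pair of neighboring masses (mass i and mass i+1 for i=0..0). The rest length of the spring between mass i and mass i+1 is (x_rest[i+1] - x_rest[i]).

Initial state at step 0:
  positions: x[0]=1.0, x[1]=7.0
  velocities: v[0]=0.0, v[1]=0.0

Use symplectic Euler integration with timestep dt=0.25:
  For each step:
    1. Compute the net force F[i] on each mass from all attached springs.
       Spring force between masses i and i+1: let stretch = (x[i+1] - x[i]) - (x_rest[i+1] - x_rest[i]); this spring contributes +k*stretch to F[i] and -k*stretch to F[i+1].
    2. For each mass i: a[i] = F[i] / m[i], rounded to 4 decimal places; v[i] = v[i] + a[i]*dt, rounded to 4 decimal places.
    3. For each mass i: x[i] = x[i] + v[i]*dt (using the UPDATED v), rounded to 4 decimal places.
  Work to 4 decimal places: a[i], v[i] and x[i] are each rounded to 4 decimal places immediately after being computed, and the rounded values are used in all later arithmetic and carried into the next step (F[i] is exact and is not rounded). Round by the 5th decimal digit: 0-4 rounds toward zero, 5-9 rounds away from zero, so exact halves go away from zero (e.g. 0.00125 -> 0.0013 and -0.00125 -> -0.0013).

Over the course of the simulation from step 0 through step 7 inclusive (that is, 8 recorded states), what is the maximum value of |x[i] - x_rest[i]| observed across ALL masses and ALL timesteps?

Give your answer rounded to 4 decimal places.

Step 0: x=[1.0000 7.0000] v=[0.0000 0.0000]
Step 1: x=[1.3750 6.6250] v=[1.5000 -1.5000]
Step 2: x=[2.0313 5.9688] v=[2.6250 -2.6250]
Step 3: x=[2.8048 5.1954] v=[3.0938 -3.0938]
Step 4: x=[3.5021 4.4981] v=[2.7891 -2.7891]
Step 5: x=[3.9489 4.0513] v=[1.7871 -1.7871]
Step 6: x=[4.0335 3.9667] v=[0.3383 -0.3383]
Step 7: x=[3.7347 4.2655] v=[-1.1951 1.1951]
Max displacement = 2.0333

Answer: 2.0333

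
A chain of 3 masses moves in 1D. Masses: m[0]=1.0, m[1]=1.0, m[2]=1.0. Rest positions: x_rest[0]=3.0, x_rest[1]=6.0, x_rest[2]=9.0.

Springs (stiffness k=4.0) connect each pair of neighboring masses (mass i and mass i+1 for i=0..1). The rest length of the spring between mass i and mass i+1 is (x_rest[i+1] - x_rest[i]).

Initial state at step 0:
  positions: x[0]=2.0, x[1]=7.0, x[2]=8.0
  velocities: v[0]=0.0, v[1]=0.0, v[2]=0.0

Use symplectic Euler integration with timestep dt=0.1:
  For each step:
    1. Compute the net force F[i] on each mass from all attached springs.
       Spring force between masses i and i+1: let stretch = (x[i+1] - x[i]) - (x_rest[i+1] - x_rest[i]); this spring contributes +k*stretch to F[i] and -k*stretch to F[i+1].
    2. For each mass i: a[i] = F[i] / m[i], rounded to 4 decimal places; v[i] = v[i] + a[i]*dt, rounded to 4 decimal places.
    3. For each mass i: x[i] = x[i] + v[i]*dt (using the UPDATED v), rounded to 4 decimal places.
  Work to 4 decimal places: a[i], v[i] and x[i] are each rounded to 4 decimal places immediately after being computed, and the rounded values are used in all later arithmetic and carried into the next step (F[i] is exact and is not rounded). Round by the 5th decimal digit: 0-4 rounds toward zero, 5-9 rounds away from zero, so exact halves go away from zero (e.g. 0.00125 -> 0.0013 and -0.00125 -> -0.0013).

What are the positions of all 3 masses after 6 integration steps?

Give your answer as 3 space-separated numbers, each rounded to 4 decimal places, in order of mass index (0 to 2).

Step 0: x=[2.0000 7.0000 8.0000] v=[0.0000 0.0000 0.0000]
Step 1: x=[2.0800 6.8400 8.0800] v=[0.8000 -1.6000 0.8000]
Step 2: x=[2.2304 6.5392 8.2304] v=[1.5040 -3.0080 1.5040]
Step 3: x=[2.4332 6.1337 8.4332] v=[2.0275 -4.0550 2.0275]
Step 4: x=[2.6640 5.6722 8.6640] v=[2.3077 -4.6154 2.3077]
Step 5: x=[2.8951 5.2100 8.8951] v=[2.3110 -4.6220 2.3110]
Step 6: x=[3.0988 4.8026 9.0988] v=[2.0370 -4.0739 2.0370]

Answer: 3.0988 4.8026 9.0988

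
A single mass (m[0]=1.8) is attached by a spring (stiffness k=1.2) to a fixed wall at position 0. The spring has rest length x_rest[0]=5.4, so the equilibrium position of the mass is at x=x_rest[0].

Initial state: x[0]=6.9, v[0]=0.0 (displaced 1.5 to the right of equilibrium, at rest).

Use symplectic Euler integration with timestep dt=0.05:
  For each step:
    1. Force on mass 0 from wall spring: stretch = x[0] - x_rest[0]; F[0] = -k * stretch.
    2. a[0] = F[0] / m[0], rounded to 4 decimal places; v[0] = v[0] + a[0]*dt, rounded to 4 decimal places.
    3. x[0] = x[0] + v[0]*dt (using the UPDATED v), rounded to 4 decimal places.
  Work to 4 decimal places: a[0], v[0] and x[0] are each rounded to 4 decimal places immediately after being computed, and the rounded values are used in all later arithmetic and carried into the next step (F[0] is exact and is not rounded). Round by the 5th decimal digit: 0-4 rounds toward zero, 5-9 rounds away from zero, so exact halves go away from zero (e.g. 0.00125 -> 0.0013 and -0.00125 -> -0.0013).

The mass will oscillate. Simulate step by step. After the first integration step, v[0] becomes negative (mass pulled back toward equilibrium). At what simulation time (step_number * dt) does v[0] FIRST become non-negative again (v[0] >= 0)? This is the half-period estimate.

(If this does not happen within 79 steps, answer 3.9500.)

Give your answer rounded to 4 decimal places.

Step 0: x=[6.9000] v=[0.0000]
Step 1: x=[6.8975] v=[-0.0500]
Step 2: x=[6.8925] v=[-0.0999]
Step 3: x=[6.8850] v=[-0.1497]
Step 4: x=[6.8750] v=[-0.1992]
Step 5: x=[6.8626] v=[-0.2484]
Step 6: x=[6.8477] v=[-0.2972]
Step 7: x=[6.8304] v=[-0.3455]
Step 8: x=[6.8107] v=[-0.3932]
Step 9: x=[6.7887] v=[-0.4402]
Step 10: x=[6.7644] v=[-0.4865]
Step 11: x=[6.7378] v=[-0.5320]
Step 12: x=[6.7090] v=[-0.5766]
Step 13: x=[6.6780] v=[-0.6202]
Step 14: x=[6.6449] v=[-0.6628]
Step 15: x=[6.6097] v=[-0.7043]
Step 16: x=[6.5725] v=[-0.7446]
Step 17: x=[6.5333] v=[-0.7837]
Step 18: x=[6.4922] v=[-0.8215]
Step 19: x=[6.4493] v=[-0.8579]
Step 20: x=[6.4047] v=[-0.8929]
Step 21: x=[6.3584] v=[-0.9264]
Step 22: x=[6.3105] v=[-0.9583]
Step 23: x=[6.2611] v=[-0.9887]
Step 24: x=[6.2102] v=[-1.0174]
Step 25: x=[6.1580] v=[-1.0444]
Step 26: x=[6.1045] v=[-1.0697]
Step 27: x=[6.0498] v=[-1.0932]
Step 28: x=[5.9941] v=[-1.1149]
Step 29: x=[5.9374] v=[-1.1347]
Step 30: x=[5.8798] v=[-1.1526]
Step 31: x=[5.8214] v=[-1.1686]
Step 32: x=[5.7623] v=[-1.1826]
Step 33: x=[5.7026] v=[-1.1947]
Step 34: x=[5.6424] v=[-1.2048]
Step 35: x=[5.5818] v=[-1.2129]
Step 36: x=[5.5209] v=[-1.2190]
Step 37: x=[5.4598] v=[-1.2230]
Step 38: x=[5.3986] v=[-1.2250]
Step 39: x=[5.3374] v=[-1.2250]
Step 40: x=[5.2763] v=[-1.2229]
Step 41: x=[5.2154] v=[-1.2188]
Step 42: x=[5.1548] v=[-1.2126]
Step 43: x=[5.0946] v=[-1.2044]
Step 44: x=[5.0349] v=[-1.1942]
Step 45: x=[4.9758] v=[-1.1820]
Step 46: x=[4.9174] v=[-1.1679]
Step 47: x=[4.8598] v=[-1.1518]
Step 48: x=[4.8031] v=[-1.1338]
Step 49: x=[4.7474] v=[-1.1139]
Step 50: x=[4.6928] v=[-1.0921]
Step 51: x=[4.6394] v=[-1.0685]
Step 52: x=[4.5872] v=[-1.0431]
Step 53: x=[4.5364] v=[-1.0160]
Step 54: x=[4.4870] v=[-0.9872]
Step 55: x=[4.4392] v=[-0.9568]
Step 56: x=[4.3930] v=[-0.9248]
Step 57: x=[4.3484] v=[-0.8912]
Step 58: x=[4.3056] v=[-0.8561]
Step 59: x=[4.2646] v=[-0.8196]
Step 60: x=[4.2255] v=[-0.7818]
Step 61: x=[4.1884] v=[-0.7427]
Step 62: x=[4.1533] v=[-0.7023]
Step 63: x=[4.1203] v=[-0.6607]
Step 64: x=[4.0894] v=[-0.6180]
Step 65: x=[4.0607] v=[-0.5743]
Step 66: x=[4.0342] v=[-0.5297]
Step 67: x=[4.0100] v=[-0.4842]
Step 68: x=[3.9881] v=[-0.4379]
Step 69: x=[3.9686] v=[-0.3908]
Step 70: x=[3.9514] v=[-0.3431]
Step 71: x=[3.9367] v=[-0.2948]
Step 72: x=[3.9244] v=[-0.2460]
Step 73: x=[3.9146] v=[-0.1968]
Step 74: x=[3.9072] v=[-0.1473]
Step 75: x=[3.9023] v=[-0.0975]
Step 76: x=[3.8999] v=[-0.0476]
Step 77: x=[3.9000] v=[0.0024]
First v>=0 after going negative at step 77, time=3.8500

Answer: 3.8500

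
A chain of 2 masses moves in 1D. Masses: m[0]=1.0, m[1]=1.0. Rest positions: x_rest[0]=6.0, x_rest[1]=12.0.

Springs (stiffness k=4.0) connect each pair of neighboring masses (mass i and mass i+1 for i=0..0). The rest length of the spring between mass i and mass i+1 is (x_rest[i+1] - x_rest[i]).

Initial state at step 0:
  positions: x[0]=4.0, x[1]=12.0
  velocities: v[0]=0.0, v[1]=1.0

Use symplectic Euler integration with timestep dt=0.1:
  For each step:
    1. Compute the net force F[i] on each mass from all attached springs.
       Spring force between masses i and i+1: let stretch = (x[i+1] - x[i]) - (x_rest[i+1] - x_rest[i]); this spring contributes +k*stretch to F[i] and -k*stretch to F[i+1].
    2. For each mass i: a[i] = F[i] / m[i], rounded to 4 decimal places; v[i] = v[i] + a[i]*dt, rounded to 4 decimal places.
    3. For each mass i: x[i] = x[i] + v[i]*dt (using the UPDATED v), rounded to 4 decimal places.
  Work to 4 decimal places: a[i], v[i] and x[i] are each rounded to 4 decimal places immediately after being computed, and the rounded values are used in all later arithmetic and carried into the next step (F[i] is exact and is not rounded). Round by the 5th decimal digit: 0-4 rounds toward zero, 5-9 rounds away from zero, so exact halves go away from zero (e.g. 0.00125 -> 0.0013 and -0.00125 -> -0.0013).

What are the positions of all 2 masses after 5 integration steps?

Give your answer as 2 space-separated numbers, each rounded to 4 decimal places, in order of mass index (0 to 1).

Answer: 5.0635 11.4366

Derivation:
Step 0: x=[4.0000 12.0000] v=[0.0000 1.0000]
Step 1: x=[4.0800 12.0200] v=[0.8000 0.2000]
Step 2: x=[4.2376 11.9624] v=[1.5760 -0.5760]
Step 3: x=[4.4642 11.8358] v=[2.2659 -1.2659]
Step 4: x=[4.7457 11.6544] v=[2.8145 -1.8145]
Step 5: x=[5.0635 11.4366] v=[3.1780 -2.1780]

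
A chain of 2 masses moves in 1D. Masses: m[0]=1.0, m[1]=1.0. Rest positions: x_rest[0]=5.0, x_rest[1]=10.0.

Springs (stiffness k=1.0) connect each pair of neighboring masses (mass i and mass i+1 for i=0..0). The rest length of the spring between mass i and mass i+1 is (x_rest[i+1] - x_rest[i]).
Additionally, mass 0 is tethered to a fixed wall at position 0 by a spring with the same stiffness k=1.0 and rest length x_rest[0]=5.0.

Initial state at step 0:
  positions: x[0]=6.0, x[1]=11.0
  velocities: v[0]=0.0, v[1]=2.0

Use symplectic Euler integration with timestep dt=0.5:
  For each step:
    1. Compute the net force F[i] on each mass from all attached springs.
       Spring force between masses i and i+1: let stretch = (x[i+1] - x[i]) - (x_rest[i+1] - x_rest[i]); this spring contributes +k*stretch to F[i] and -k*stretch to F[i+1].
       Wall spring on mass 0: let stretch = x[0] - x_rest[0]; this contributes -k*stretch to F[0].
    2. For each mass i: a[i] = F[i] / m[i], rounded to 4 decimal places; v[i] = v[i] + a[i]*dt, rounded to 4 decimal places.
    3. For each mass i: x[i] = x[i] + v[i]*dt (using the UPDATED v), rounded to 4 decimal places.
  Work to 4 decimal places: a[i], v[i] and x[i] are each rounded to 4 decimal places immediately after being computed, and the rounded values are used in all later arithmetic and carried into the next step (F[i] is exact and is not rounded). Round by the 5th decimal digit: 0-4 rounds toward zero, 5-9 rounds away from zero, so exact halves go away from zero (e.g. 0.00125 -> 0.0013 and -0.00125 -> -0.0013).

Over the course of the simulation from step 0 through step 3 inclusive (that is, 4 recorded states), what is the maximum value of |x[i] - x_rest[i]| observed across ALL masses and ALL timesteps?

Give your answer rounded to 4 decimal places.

Answer: 2.8594

Derivation:
Step 0: x=[6.0000 11.0000] v=[0.0000 2.0000]
Step 1: x=[5.7500 12.0000] v=[-0.5000 2.0000]
Step 2: x=[5.6250 12.6875] v=[-0.2500 1.3750]
Step 3: x=[5.8594 12.8594] v=[0.4688 0.3438]
Max displacement = 2.8594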